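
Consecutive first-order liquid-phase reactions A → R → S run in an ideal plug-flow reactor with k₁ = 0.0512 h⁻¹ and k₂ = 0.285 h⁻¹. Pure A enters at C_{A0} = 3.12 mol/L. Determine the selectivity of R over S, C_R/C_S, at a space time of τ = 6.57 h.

0.754

Solving the coupled first-order balances gives C_R(τ) = [k₁/(k₂−k₁)]·C_{A0}·(e^(−k₁τ) − e^(−k₂τ)).
e^(−k₁τ) = e^(−0.0512×6.57) = e^(−0.3364) = 0.7143; e^(−k₂τ) = e^(−1.872) = 0.1537.
C_R = 0.0512×3.12/(0.285−0.0512) × (0.7143−0.1537) = 0.6833×0.5606 = 0.3830 mol/L.
C_A = C_{A0}e^(−k₁τ) = 2.229 mol/L, so C_S = C_{A0}−C_A−C_R = 0.5082 mol/L; C_R/C_S = 0.754.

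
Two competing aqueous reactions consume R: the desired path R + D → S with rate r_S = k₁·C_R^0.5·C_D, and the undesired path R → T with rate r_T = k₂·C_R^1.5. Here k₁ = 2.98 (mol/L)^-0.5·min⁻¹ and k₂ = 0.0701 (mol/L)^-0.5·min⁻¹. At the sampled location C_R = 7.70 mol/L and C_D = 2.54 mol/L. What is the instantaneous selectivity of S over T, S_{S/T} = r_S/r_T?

S_{S/T} = r_S/r_T = (k₁·C_R^0.5·C_D)/(k₂·C_R^1.5) = (k₁/k₂)·C_R⁻¹·C_D.
= (2.98×7.700^0.5×2.540) / (0.0701×7.700^1.5) = 21.00/1.498 = 14.0.
The undesired path is higher order in R, so low C_R (CSTR or dilute feed) favours S.

14.0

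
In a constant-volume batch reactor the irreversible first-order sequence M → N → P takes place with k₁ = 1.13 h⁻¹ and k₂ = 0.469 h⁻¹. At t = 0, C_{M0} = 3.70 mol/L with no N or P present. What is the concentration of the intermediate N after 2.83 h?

1.42 mol/L

For first-order series with pure M initially, C_N(t) = k₁C_{M0}/(k₂−k₁)·(e^(−k₁t) − e^(−k₂t)).
e^(−k₁t) = e^(−1.13×2.83) = e^(−3.198) = 0.04085; e^(−k₂t) = e^(−1.327) = 0.2652.
C_N = 1.13×3.70/(0.469−1.13) × (0.04085−0.2652) = (-6.325)×(-0.2244) = 1.419 mol/L.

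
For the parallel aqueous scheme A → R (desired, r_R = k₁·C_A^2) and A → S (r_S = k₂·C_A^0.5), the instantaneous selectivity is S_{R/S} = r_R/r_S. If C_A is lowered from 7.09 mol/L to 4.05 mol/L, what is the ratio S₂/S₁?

0.432

S_{R/S} = (k₁/k₂)·C_A^1.5, so S₂/S₁ = (C_{A,2}/C_{A,1})^1.5.
= (4.05/7.09)^1.5 = (0.5712)^1.5 = 0.432.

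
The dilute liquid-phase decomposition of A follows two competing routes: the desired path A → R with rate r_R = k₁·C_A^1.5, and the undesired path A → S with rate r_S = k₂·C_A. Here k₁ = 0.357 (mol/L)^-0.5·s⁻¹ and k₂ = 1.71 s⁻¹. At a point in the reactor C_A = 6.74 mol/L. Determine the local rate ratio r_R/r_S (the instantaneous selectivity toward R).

S_{R/S} = r_R/r_S = (k₁·C_A^1.5)/(k₂·C_A) = (k₁/k₂)·C_A^0.5.
= (0.357×6.740^1.5) / (1.71×6.740) = 6.247/11.53 = 0.542.
Since the desired path is higher order in A, keeping C_A high (PFR or concentrated feed) favours R.

0.542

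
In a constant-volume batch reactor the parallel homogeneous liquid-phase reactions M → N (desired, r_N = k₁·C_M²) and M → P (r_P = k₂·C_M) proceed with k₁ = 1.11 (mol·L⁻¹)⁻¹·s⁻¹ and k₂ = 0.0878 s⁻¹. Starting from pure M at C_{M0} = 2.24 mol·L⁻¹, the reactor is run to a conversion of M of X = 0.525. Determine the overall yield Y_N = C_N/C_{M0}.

C_M = C_{M0}(1−X) = 1.064 mol·L⁻¹.
Along a PFR/batch, dC_P/dC_M = −r_P/(r_N+r_P) = −k₂/(k₂+k₁·C_M).
Integrating from C_{M0} to C_M: C_P = (0.0878/1.11)·ln[(0.0878+1.11·2.24)/(0.0878+1.11·1.06)] = 0.07910·ln(2.574/1.269) = 0.05596 mol·L⁻¹.
Then C_N = (C_{M0}−C_M) − C_P = 1.176 − 0.05596 = 1.120 mol·L⁻¹.
Y_N = C_N/C_{M0} = 1.120/2.24 = 0.500.

0.500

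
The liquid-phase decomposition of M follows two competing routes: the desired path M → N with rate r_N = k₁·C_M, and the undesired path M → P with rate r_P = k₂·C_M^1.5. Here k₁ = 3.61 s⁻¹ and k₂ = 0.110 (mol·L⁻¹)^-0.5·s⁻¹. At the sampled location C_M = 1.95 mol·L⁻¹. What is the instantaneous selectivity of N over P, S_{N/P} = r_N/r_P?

23.5

S_{N/P} = r_N/r_P = (k₁·C_M)/(k₂·C_M^1.5) = (k₁/k₂)·C_M^-0.5.
= (3.61×1.950) / (0.110×1.950^1.5) = 7.039/0.2995 = 23.5.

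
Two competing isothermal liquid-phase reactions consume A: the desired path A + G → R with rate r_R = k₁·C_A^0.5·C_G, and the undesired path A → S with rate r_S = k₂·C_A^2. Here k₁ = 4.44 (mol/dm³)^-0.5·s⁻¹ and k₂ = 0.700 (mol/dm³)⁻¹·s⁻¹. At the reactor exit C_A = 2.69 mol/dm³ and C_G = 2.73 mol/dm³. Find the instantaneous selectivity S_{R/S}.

S_{R/S} = r_R/r_S = (k₁·C_A^0.5·C_G)/(k₂·C_A^2) = (k₁/k₂)·C_A^-1.5·C_G.
= (4.44×2.690^0.5×2.730) / (0.700×2.690^2) = 19.88/5.065 = 3.92.
The undesired path is higher order in A, so low C_A (CSTR or dilute feed) favours R.

3.92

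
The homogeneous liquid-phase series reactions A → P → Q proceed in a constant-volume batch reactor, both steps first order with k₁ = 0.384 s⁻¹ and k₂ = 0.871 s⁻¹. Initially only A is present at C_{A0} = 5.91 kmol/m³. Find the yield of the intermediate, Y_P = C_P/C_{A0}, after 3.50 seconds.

0.168

For first-order series with pure A initially, C_P(t) = k₁C_{A0}/(k₂−k₁)·(e^(−k₁t) − e^(−k₂t)).
e^(−k₁t) = e^(−0.384×3.50) = e^(−1.344) = 0.2608; e^(−k₂t) = e^(−3.048) = 0.04743.
C_P = 0.384×5.91/(0.871−0.384) × (0.2608−0.04743) = 4.660×0.2134 = 0.9943 kmol/m³.
Y_P = C_P/C_{A0} = 0.9943/5.91 = 0.168.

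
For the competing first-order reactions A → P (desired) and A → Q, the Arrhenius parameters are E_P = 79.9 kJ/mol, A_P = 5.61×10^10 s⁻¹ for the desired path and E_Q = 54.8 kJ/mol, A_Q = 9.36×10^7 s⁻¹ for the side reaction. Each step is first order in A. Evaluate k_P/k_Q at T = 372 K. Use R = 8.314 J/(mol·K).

k_P/k_Q = (A_P/A_Q)·exp[−(E_P−E_Q)/(RT)] = (A_P/A_Q)·exp[(E_Q−E_P)/(RT)].
(E_Q−E_P)/(RT) = (54.8−79.9)×10³/(8.314×372) = -25100/3093 = -8.116.
k_P/k_Q = (5.61×10^10/9.36×10^7)·exp(-8.116) = 599.4 × 2.988×10^-4 = 0.179.
Since E_P > E_Q, raising the temperature improves selectivity toward P.

0.179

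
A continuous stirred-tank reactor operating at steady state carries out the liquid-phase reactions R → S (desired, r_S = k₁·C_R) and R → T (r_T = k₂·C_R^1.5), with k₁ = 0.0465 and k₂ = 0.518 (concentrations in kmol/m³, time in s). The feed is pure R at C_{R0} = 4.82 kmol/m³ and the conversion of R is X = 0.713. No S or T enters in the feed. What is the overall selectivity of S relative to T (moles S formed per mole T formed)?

0.0763

Exit C_R = C_{R0}(1−X) = 4.82×0.287 = 1.383 kmol/m³.
Rates in a CSTR are evaluated at the outlet concentration: r_S = 0.0465×1.383 = 0.06433, r_T = 0.518×1.383^1.5 = 0.8428.
Overall selectivity = C_S/C_T = r_Sτ/(r_Tτ) = r_S/r_T = 0.0763.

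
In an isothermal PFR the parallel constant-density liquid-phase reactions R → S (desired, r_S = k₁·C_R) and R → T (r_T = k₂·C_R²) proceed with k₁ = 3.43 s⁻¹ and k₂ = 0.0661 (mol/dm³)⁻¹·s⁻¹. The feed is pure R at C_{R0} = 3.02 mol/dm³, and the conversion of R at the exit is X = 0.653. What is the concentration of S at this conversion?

C_R = C_{R0}(1−X) = 1.048 mol/dm³.
Along a PFR/batch, dC_S/dC_R = −r_S/(r_S+r_T) = −k₁/(k₁+k₂·C_R).
Integrating from C_{R0} to C_R: C_S = (3.43/0.0661)·ln[(3.43+0.0661·3.02)/(3.43+0.0661·1.05)] = 51.89·ln(3.630/3.499) = 1.898 mol/dm³.

1.90 mol/dm³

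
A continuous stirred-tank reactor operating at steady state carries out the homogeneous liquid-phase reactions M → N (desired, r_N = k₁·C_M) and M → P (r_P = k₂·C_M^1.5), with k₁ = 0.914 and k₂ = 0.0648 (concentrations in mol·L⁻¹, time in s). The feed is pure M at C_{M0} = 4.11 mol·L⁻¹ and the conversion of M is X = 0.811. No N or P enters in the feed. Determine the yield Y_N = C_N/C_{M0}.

0.763

Exit C_M = C_{M0}(1−X) = 4.11×0.189 = 0.7768 mol·L⁻¹.
A CSTR operates uniformly at the exit composition, giving r_N = 0.7100 and r_P = 0.04436 (each k·C_M^n at C_M = 0.7768).
Fraction of consumed M going to N: r_N/(r_N+r_P) = 0.9412.
C_N = 0.9412·C_{M0}·X = 0.9412×4.11×0.811 = 3.14 mol·L⁻¹; Y_N = C_N/C_{M0} = 0.763.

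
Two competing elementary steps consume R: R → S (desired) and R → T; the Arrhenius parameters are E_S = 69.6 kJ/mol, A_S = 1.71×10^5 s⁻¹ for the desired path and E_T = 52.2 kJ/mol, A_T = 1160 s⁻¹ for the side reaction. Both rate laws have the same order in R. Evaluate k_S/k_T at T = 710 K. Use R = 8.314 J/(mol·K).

7.73

Since both paths have the same order in R, the concentration cancels and S_{S/T} = k_S/k_T = (A_S/A_T)·exp[(E_T−E_S)/(RT)].
(E_T−E_S)/(RT) = (52.2−69.6)×10³/(8.314×710) = -17400/5903 = -2.948.
k_S/k_T = (1.71×10^5/1160)·exp(-2.948) = 147.4 × 0.05246 = 7.73.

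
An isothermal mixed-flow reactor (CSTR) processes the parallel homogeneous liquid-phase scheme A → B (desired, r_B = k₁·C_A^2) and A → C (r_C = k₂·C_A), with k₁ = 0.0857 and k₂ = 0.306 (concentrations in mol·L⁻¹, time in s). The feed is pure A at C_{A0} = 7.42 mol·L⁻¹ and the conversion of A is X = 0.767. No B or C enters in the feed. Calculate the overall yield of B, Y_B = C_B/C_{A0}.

0.250

Exit C_A = C_{A0}(1−X) = 7.42×0.233 = 1.729 mol·L⁻¹.
A CSTR operates uniformly at the exit composition, giving r_B = 0.2562 and r_C = 0.5290 (each k·C_A^n at C_A = 1.729).
Fraction of consumed A going to B: r_B/(r_B+r_C) = 0.3262.
C_B = 0.3262·C_{A0}·X = 0.3262×7.42×0.767 = 1.86 mol·L⁻¹; Y_B = C_B/C_{A0} = 0.250.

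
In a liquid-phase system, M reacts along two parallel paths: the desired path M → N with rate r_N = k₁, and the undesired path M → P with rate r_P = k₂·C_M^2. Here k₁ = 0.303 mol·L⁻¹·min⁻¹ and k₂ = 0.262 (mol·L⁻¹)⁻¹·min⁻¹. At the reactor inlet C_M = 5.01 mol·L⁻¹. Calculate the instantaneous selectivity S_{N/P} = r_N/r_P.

0.0461

S_{N/P} = r_N/r_P = (k₁)/(k₂·C_M^2) = (k₁/k₂)·C_M^-2.
= (0.303) / (0.262×5.010^2) = 0.3030/6.576 = 0.0461.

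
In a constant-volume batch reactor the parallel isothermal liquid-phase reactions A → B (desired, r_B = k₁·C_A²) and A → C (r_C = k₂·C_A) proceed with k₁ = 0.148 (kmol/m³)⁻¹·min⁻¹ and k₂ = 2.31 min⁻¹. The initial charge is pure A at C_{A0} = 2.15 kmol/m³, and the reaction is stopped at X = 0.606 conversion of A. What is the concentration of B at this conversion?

C_A = C_{A0}(1−X) = 0.8471 kmol/m³.
Along a PFR/batch, dC_C/dC_A = −r_C/(r_B+r_C) = −k₂/(k₂+k₁·C_A).
Integrating from C_{A0} to C_A: C_C = (2.31/0.148)·ln[(2.31+0.148·2.15)/(2.31+0.148·0.847)] = 15.61·ln(2.628/2.435) = 1.189 kmol/m³.
Then C_B = (C_{A0}−C_A) − C_C = 1.303 − 1.189 = 0.1136 kmol/m³.

0.114 kmol/m³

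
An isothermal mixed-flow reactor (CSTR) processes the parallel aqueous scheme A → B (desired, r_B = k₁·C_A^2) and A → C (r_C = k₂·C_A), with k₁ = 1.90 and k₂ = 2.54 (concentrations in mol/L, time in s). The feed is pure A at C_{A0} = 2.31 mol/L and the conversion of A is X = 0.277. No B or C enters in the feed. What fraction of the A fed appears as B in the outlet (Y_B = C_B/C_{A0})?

Exit C_A = C_{A0}(1−X) = 2.31×0.723 = 1.670 mol/L.
In a CSTR the entire volume is at exit conditions, so r_B = 1.90×1.670^2 = 5.300 and r_C = 2.54×1.670 = 4.242.
Fraction of consumed A going to B: r_B/(r_B+r_C) = 0.5554.
C_B = 0.5554·C_{A0}·X = 0.5554×2.31×0.277 = 0.355 mol/L; Y_B = C_B/C_{A0} = 0.154.

0.154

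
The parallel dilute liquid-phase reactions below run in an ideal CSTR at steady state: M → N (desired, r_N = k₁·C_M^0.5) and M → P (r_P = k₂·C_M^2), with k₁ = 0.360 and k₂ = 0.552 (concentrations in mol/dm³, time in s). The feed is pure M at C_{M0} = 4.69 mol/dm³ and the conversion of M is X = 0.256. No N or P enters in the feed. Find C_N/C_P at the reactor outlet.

Exit C_M = C_{M0}(1−X) = 4.69×0.744 = 3.489 mol/dm³.
Rates in a CSTR are evaluated at the outlet concentration: r_N = 0.360×3.489^0.5 = 0.6725, r_P = 0.552×3.489^2 = 6.721.
Overall selectivity = C_N/C_P = r_Nτ/(r_Pτ) = r_N/r_P = 0.100.

0.100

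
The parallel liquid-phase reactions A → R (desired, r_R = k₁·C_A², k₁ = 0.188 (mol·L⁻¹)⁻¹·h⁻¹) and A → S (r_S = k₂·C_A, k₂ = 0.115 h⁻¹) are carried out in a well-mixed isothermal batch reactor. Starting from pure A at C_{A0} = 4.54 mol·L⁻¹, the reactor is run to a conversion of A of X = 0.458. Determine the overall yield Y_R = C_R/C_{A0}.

0.388

C_A = C_{A0}(1−X) = 2.461 mol·L⁻¹.
Along a PFR/batch, dC_S/dC_A = −r_S/(r_R+r_S) = −k₂/(k₂+k₁·C_A).
Integrating from C_{A0} to C_A: C_S = (0.115/0.188)·ln[(0.115+0.188·4.54)/(0.115+0.188·2.46)] = 0.6117·ln(0.9685/0.5776) = 0.3162 mol·L⁻¹.
Then C_R = (C_{A0}−C_A) − C_S = 2.079 − 0.3162 = 1.763 mol·L⁻¹.
Y_R = C_R/C_{A0} = 1.763/4.54 = 0.388.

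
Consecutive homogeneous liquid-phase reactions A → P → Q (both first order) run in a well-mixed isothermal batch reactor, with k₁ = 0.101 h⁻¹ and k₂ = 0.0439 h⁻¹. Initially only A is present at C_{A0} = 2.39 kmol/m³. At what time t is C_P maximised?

14.6 h

Setting dC_P/dt = 0 gives t_opt = ln(k₂/k₁)/(k₂−k₁).
= ln(0.0439/0.101)/(0.0439−0.101) = ln(0.4347)/-0.05710 = -0.8332/-0.05710 = 14.6 h.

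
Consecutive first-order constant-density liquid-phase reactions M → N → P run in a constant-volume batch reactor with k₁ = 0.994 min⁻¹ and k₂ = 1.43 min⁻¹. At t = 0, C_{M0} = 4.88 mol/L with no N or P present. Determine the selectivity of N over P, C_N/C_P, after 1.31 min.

Solving the coupled first-order balances gives C_N(t) = [k₁/(k₂−k₁)]·C_{M0}·(e^(−k₁t) − e^(−k₂t)).
e^(−k₁t) = e^(−0.994×1.31) = e^(−1.302) = 0.2719; e^(−k₂t) = e^(−1.873) = 0.1536.
C_N = 0.994×4.88/(1.43−0.994) × (0.2719−0.1536) = 11.13×0.1183 = 1.317 mol/L.
C_M = C_{M0}e^(−k₁t) = 1.327 mol/L, so C_P = C_{M0}−C_M−C_N = 2.236 mol/L; C_N/C_P = 0.589.

0.589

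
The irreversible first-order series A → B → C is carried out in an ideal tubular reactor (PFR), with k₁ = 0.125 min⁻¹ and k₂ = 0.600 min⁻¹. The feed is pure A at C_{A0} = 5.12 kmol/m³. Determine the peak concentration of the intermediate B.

0.706 kmol/m³

At the optimum, C_{B,max}/C_{A0} = (k₁/k₂)^[k₂/(k₂−k₁)].
= (0.125/0.600)^(0.600/(0.600−0.125)) = (0.2083)^(1.263) = 0.1379.
C_{B,max} = 0.1379×5.12 = 0.706 kmol/m³.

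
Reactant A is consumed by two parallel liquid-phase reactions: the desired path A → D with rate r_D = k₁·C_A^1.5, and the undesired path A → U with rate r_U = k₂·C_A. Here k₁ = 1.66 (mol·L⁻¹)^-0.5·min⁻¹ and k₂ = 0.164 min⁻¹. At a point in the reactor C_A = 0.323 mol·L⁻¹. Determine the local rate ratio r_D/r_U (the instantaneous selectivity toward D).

5.75

S_{D/U} = r_D/r_U = (k₁·C_A^1.5)/(k₂·C_A) = (k₁/k₂)·C_A^0.5.
= (1.66×0.3230^1.5) / (0.164×0.3230) = 0.3047/0.05297 = 5.75.
Since the desired path is higher order in A, keeping C_A high (PFR or concentrated feed) favours D.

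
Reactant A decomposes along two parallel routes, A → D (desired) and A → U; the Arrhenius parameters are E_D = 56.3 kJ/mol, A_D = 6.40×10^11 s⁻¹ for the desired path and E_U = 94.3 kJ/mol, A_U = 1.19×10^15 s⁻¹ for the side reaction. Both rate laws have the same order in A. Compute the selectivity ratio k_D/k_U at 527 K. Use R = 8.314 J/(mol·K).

Since both paths have the same order in A, the concentration cancels and S_{D/U} = k_D/k_U = (A_D/A_U)·exp[(E_U−E_D)/(RT)].
(E_U−E_D)/(RT) = (94.3−56.3)×10³/(8.314×527) = 38000/4381 = 8.673.
k_D/k_U = (6.40×10^11/1.19×10^15)·exp(8.673) = 5.378×10^-4 × 5842 = 3.14.
Since E_D < E_U, lowering the temperature improves selectivity toward D.

3.14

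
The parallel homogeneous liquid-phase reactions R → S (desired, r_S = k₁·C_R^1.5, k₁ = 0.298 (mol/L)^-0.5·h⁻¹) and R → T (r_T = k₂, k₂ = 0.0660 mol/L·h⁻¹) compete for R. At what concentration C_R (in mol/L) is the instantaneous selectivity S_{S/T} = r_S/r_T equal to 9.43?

1.63 mol/L

S_{S/T} = (k₁/k₂)·C_R^1.5 ⇒ C_R = (S·k₂/k₁)^(1/1.5).
= (9.43×0.0660/0.298)^(0.6667) = (2.089)^(0.6667) = 1.63 mol/L.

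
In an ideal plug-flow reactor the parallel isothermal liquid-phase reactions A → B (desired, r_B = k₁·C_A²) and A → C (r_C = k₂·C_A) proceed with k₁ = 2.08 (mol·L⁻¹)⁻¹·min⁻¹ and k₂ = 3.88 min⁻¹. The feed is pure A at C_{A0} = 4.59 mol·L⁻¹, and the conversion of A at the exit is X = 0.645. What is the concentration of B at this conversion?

C_A = C_{A0}(1−X) = 1.629 mol·L⁻¹.
Along a PFR/batch, dC_C/dC_A = −r_C/(r_B+r_C) = −k₂/(k₂+k₁·C_A).
Integrating from C_{A0} to C_A: C_C = (3.88/2.08)·ln[(3.88+2.08·4.59)/(3.88+2.08·1.63)] = 1.865·ln(13.43/7.269) = 1.145 mol·L⁻¹.
Then C_B = (C_{A0}−C_A) − C_C = 2.961 − 1.145 = 1.816 mol·L⁻¹.

1.82 mol·L⁻¹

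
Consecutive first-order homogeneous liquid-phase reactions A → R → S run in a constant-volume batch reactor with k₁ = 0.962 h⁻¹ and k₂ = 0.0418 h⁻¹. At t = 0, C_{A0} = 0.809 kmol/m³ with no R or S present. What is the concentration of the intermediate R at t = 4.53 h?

For first-order series with pure A initially, C_R(t) = k₁C_{A0}/(k₂−k₁)·(e^(−k₁t) − e^(−k₂t)).
e^(−k₁t) = e^(−0.962×4.53) = e^(−4.358) = 0.01281; e^(−k₂t) = e^(−0.1894) = 0.8275.
C_R = 0.962×0.809/(0.0418−0.962) × (0.01281−0.8275) = (-0.8457)×(-0.8147) = 0.6890 kmol/m³.

0.689 kmol/m³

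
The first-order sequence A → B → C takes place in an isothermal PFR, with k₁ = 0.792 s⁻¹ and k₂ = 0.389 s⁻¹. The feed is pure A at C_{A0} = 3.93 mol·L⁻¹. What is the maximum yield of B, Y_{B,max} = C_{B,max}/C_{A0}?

0.503

For a first-order series the maximum intermediate yield is C_{B,max}/C_{A0} = (k₁/k₂)^[k₂/(k₂−k₁)].
= (0.792/0.389)^(0.389/(0.389−0.792)) = (2.036)^(-0.9653) = 0.5034.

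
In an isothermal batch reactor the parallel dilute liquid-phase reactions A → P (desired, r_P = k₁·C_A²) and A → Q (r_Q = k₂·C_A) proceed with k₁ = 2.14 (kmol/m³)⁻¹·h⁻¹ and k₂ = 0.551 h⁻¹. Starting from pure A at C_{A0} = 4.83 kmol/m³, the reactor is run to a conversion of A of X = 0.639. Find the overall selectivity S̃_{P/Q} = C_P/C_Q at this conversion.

11.8

C_A = C_{A0}(1−X) = 1.744 kmol/m³.
Along a PFR/batch, dC_Q/dC_A = −r_Q/(r_P+r_Q) = −k₂/(k₂+k₁·C_A).
Integrating from C_{A0} to C_A: C_Q = (0.551/2.14)·ln[(0.551+2.14·4.83)/(0.551+2.14·1.74)] = 0.2575·ln(10.89/4.282) = 0.2402 kmol/m³.
Then C_P = (C_{A0}−C_A) − C_Q = 3.086 − 0.2402 = 2.846 kmol/m³.
S̃_{P/Q} = C_P/C_Q = 2.846/0.2402 = 11.8.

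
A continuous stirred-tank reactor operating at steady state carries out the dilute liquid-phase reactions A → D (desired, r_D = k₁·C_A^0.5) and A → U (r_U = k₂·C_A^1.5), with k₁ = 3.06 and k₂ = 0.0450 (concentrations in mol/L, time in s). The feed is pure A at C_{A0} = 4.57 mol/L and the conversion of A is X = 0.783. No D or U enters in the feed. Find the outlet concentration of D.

3.53 mol/L

Exit C_A = C_{A0}(1−X) = 4.57×0.217 = 0.9917 mol/L.
A CSTR operates uniformly at the exit composition, giving r_D = 3.047 and r_U = 0.04444 (each k·C_A^n at C_A = 0.9917).
Fraction of consumed A going to D: r_D/(r_D+r_U) = 0.9856.
C_D = 0.9856·C_{A0}·X = 0.9856×4.57×0.783 = 3.53 mol/L.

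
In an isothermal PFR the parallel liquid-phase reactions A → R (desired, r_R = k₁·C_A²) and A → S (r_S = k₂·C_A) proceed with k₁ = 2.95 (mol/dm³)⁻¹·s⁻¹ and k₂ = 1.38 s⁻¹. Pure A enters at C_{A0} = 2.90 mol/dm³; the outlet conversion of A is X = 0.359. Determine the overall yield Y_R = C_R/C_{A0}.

C_A = C_{A0}(1−X) = 1.859 mol/dm³.
Along a PFR/batch, dC_S/dC_A = −r_S/(r_R+r_S) = −k₂/(k₂+k₁·C_A).
Integrating from C_{A0} to C_A: C_S = (1.38/2.95)·ln[(1.38+2.95·2.90)/(1.38+2.95·1.86)] = 0.4678·ln(9.935/6.864) = 0.1730 mol/dm³.
Then C_R = (C_{A0}−C_A) − C_S = 1.041 − 0.1730 = 0.8681 mol/dm³.
Y_R = C_R/C_{A0} = 0.8681/2.90 = 0.299.

0.299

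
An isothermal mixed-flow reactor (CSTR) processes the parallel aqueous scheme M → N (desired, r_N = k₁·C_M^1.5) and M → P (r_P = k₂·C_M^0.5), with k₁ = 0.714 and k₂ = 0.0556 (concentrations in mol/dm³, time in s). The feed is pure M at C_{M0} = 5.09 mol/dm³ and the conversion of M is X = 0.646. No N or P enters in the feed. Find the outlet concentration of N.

3.15 mol/dm³

Exit C_M = C_{M0}(1−X) = 5.09×0.354 = 1.802 mol/dm³.
In a CSTR the entire volume is at exit conditions, so r_N = 0.714×1.802^1.5 = 1.727 and r_P = 0.0556×1.802^0.5 = 0.07463.
Fraction of consumed M going to N: r_N/(r_N+r_P) = 0.9586.
C_N = 0.9586·C_{M0}·X = 0.9586×5.09×0.646 = 3.15 mol/dm³.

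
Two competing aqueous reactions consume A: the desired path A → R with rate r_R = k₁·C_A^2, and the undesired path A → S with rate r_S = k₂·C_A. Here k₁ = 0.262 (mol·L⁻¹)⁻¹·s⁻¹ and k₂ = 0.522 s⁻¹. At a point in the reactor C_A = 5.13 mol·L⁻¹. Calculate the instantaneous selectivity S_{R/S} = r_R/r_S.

2.57

S_{R/S} = r_R/r_S = (k₁·C_A^2)/(k₂·C_A) = (k₁/k₂)·C_A.
= (0.262×5.130^2) / (0.522×5.130) = 6.895/2.678 = 2.57.
Since the desired path is higher order in A, keeping C_A high (PFR or concentrated feed) favours R.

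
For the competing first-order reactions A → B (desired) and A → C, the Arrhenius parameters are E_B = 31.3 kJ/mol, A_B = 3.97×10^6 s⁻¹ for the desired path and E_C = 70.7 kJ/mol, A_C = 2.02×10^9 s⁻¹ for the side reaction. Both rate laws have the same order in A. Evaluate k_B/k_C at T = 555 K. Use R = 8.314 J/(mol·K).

10.0

k_B/k_C = (A_B/A_C)·exp[−(E_B−E_C)/(RT)] = (A_B/A_C)·exp[(E_C−E_B)/(RT)].
(E_C−E_B)/(RT) = (70.7−31.3)×10³/(8.314×555) = 39400/4614 = 8.539.
k_B/k_C = (3.97×10^6/2.02×10^9)·exp(8.539) = 0.001965 × 5109 = 10.0.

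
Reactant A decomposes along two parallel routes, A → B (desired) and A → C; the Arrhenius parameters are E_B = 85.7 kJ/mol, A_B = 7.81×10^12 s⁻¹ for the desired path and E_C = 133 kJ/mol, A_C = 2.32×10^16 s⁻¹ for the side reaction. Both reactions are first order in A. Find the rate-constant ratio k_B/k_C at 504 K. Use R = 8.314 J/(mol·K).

26.9

k_B/k_C = (A_B/A_C)·exp[−(E_B−E_C)/(RT)] = (A_B/A_C)·exp[(E_C−E_B)/(RT)].
(E_C−E_B)/(RT) = (133−85.7)×10³/(8.314×504) = 47300/4190 = 11.29.
k_B/k_C = (7.81×10^12/2.32×10^16)·exp(11.29) = 3.366×10^-4 × 79865 = 26.9.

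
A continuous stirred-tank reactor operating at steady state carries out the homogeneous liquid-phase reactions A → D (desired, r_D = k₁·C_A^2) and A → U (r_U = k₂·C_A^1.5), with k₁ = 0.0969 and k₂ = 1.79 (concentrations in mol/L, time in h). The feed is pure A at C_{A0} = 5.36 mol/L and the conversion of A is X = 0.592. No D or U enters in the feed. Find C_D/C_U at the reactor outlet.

Exit C_A = C_{A0}(1−X) = 5.36×0.408 = 2.187 mol/L.
In a CSTR the entire volume is at exit conditions, so r_D = 0.0969×2.187^2 = 0.4634 and r_U = 1.79×2.187^1.5 = 5.789.
Overall selectivity = C_D/C_U = r_Dτ/(r_Uτ) = r_D/r_U = 0.0801.

0.0801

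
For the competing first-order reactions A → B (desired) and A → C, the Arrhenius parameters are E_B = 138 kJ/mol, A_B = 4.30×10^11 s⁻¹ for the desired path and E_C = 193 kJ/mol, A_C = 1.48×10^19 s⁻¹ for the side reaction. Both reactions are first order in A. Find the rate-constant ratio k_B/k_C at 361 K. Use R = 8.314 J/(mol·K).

2.64

Since both paths have the same order in A, the concentration cancels and S_{B/C} = k_B/k_C = (A_B/A_C)·exp[(E_C−E_B)/(RT)].
(E_C−E_B)/(RT) = (193−138)×10³/(8.314×361) = 55000/3001 = 18.33.
k_B/k_C = (4.30×10^11/1.48×10^19)·exp(18.33) = 2.905×10^-8 × 9.088×10^7 = 2.64.
Since E_B < E_C, lowering the temperature improves selectivity toward B.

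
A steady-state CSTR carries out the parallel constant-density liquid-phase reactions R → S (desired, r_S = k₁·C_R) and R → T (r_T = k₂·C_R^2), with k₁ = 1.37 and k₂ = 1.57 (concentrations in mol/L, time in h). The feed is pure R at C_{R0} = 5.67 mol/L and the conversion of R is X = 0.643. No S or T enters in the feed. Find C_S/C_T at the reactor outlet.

Exit C_R = C_{R0}(1−X) = 5.67×0.357 = 2.024 mol/L.
A CSTR operates uniformly at the exit composition, giving r_S = 2.773 and r_T = 6.433 (each k·C_R^n at C_R = 2.024).
Overall selectivity = C_S/C_T = r_Sτ/(r_Tτ) = r_S/r_T = 0.431.

0.431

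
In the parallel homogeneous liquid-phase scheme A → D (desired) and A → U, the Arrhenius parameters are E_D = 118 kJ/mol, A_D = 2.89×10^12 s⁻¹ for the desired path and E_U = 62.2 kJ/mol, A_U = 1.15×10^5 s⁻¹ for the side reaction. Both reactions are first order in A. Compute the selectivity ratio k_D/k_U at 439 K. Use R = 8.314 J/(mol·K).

5.76

k_D/k_U = (A_D/A_U)·exp[−(E_D−E_U)/(RT)] = (A_D/A_U)·exp[(E_U−E_D)/(RT)].
(E_U−E_D)/(RT) = (62.2−118)×10³/(8.314×439) = -55800/3650 = -15.29.
k_D/k_U = (2.89×10^12/1.15×10^5)·exp(-15.29) = 2.513×10^7 × 2.293×10^-7 = 5.76.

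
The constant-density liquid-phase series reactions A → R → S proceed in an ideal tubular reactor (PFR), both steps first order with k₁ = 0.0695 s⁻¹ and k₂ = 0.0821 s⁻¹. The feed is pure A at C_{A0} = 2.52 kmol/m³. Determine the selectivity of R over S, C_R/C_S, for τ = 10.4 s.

Solving the coupled first-order balances gives C_R(τ) = [k₁/(k₂−k₁)]·C_{A0}·(e^(−k₁τ) − e^(−k₂τ)).
e^(−k₁τ) = e^(−0.0695×10.4) = e^(−0.7228) = 0.4854; e^(−k₂τ) = e^(−0.8538) = 0.4258.
C_R = 0.0695×2.52/(0.0821−0.0695) × (0.4854−0.4258) = 13.90×0.05961 = 0.8286 kmol/m³.
C_A = C_{A0}e^(−k₁τ) = 1.223 kmol/m³, so C_S = C_{A0}−C_A−C_R = 0.4682 kmol/m³; C_R/C_S = 1.77.

1.77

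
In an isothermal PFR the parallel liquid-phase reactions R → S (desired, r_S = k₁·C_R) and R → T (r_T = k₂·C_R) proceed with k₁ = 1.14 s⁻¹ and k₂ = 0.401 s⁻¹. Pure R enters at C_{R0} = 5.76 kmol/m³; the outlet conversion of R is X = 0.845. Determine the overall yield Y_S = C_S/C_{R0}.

0.625

C_R = C_{R0}(1−X) = 0.8928 kmol/m³.
Both paths are first order in R, so the instantaneous fraction to S is constant: dC_S/d(−C_R) = k₁/(k₁+k₂) = 0.7398.
C_S = 0.7398·(C_{R0}−C_R) = 0.7398×4.867 = 3.60 kmol/m³.
Y_S = C_S/C_{R0} = 3.601/5.76 = 0.625.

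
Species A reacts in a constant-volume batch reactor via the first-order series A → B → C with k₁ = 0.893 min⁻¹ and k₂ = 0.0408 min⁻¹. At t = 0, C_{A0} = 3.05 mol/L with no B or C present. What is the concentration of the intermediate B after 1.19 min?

1.94 mol/L

For first-order series with pure A initially, C_B(t) = k₁C_{A0}/(k₂−k₁)·(e^(−k₁t) − e^(−k₂t)).
e^(−k₁t) = e^(−0.893×1.19) = e^(−1.063) = 0.3455; e^(−k₂t) = e^(−0.04855) = 0.9526.
C_B = 0.893×3.05/(0.0408−0.893) × (0.3455−0.9526) = (-3.196)×(-0.6071) = 1.940 mol/L.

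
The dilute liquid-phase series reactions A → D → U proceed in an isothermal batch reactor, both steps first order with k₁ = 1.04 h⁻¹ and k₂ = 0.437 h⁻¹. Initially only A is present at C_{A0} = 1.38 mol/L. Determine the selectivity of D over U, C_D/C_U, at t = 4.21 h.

0.343

For first-order series with pure A initially, C_D(t) = k₁C_{A0}/(k₂−k₁)·(e^(−k₁t) − e^(−k₂t)).
e^(−k₁t) = e^(−1.04×4.21) = e^(−4.378) = 0.01255; e^(−k₂t) = e^(−1.840) = 0.1589.
C_D = 1.04×1.38/(0.437−1.04) × (0.01255−0.1589) = (-2.380)×(-0.1463) = 0.3482 mol/L.
C_A = C_{A0}e^(−k₁t) = 0.01731 mol/L, so C_U = C_{A0}−C_A−C_D = 1.014 mol/L; C_D/C_U = 0.343.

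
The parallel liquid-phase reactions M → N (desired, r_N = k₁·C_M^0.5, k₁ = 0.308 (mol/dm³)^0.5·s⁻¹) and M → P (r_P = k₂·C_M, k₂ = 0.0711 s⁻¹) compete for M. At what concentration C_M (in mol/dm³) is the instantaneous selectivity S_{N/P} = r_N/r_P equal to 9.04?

S_{N/P} = (k₁/k₂)·C_M^-0.5 ⇒ C_M = (S·k₂/k₁)^(-2).
= (9.04×0.0711/0.308)^(-2) = (2.087)^(-2) = 0.230 mol/dm³.

0.230 mol/dm³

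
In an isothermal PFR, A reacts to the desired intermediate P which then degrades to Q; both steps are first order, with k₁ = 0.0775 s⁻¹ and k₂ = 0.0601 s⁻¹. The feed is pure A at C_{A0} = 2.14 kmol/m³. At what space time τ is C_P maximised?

14.6 s

Setting dC_P/dτ = 0 gives τ_opt = ln(k₂/k₁)/(k₂−k₁).
= ln(0.0601/0.0775)/(0.0601−0.0775) = ln(0.7755)/-0.01740 = -0.2543/-0.01740 = 14.6 s.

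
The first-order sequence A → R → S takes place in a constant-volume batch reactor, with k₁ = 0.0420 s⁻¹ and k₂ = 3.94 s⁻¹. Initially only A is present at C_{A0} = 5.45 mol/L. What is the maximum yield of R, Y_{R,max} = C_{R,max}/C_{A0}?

0.0102

Evaluating C_R at t_opt = ln(k₂/k₁)/(k₂−k₁) gives C_{R,max}/C_{A0} = (k₁/k₂)^[k₂/(k₂−k₁)].
= (0.0420/3.94)^(3.94/(3.94−0.0420)) = (0.01066)^(1.011) = 0.01015.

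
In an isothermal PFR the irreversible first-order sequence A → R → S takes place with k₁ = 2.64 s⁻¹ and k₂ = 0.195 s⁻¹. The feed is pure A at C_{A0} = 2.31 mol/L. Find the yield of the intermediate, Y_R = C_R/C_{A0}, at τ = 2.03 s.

The intermediate concentration in a first-order A→B→C sequence is C_R = k₁C_{A0}(e^(−k₁τ) − e^(−k₂τ))/(k₂−k₁).
e^(−k₁τ) = e^(−2.64×2.03) = e^(−5.359) = 0.004705; e^(−k₂τ) = e^(−0.3958) = 0.6731.
C_R = 2.64×2.31/(0.195−2.64) × (0.004705−0.6731) = (-2.494)×(-0.6684) = 1.667 mol/L.
Y_R = C_R/C_{A0} = 1.667/2.31 = 0.722.

0.722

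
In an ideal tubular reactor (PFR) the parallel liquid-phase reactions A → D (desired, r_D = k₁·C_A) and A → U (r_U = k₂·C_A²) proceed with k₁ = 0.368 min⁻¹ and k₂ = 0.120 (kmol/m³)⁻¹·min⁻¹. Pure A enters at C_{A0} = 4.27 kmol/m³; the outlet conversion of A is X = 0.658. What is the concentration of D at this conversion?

1.48 kmol/m³

C_A = C_{A0}(1−X) = 1.460 kmol/m³.
Along a PFR/batch, dC_D/dC_A = −r_D/(r_D+r_U) = −k₁/(k₁+k₂·C_A).
Integrating from C_{A0} to C_A: C_D = (0.368/0.120)·ln[(0.368+0.120·4.27)/(0.368+0.120·1.46)] = 3.067·ln(0.8804/0.5432) = 1.481 kmol/m³.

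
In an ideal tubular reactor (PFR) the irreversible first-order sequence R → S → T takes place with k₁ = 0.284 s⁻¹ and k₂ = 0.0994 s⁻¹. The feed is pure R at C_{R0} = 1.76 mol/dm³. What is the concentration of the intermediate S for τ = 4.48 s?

The intermediate concentration in a first-order A→B→C sequence is C_S = k₁C_{R0}(e^(−k₁τ) − e^(−k₂τ))/(k₂−k₁).
e^(−k₁τ) = e^(−0.284×4.48) = e^(−1.272) = 0.2802; e^(−k₂τ) = e^(−0.4453) = 0.6406.
C_S = 0.284×1.76/(0.0994−0.284) × (0.2802−0.6406) = (-2.708)×(-0.3604) = 0.9760 mol/dm³.

0.976 mol/dm³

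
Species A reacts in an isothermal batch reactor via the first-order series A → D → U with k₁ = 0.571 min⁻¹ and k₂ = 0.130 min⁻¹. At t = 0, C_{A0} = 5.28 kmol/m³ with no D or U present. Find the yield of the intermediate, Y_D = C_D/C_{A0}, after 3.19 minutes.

Solving the coupled first-order balances gives C_D(t) = [k₁/(k₂−k₁)]·C_{A0}·(e^(−k₁t) − e^(−k₂t)).
e^(−k₁t) = e^(−0.571×3.19) = e^(−1.821) = 0.1618; e^(−k₂t) = e^(−0.4147) = 0.6605.
C_D = 0.571×5.28/(0.130−0.571) × (0.1618−0.6605) = (-6.836)×(-0.4988) = 3.410 kmol/m³.
Y_D = C_D/C_{A0} = 3.410/5.28 = 0.646.

0.646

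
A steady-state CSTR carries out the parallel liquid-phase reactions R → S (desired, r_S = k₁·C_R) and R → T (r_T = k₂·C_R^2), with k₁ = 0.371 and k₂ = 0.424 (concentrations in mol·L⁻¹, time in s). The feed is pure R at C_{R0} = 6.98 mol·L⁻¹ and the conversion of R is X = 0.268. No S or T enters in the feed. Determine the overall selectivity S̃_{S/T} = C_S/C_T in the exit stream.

Exit C_R = C_{R0}(1−X) = 6.98×0.732 = 5.109 mol·L⁻¹.
A CSTR operates uniformly at the exit composition, giving r_S = 1.896 and r_T = 11.07 (each k·C_R^n at C_R = 5.109).
Overall selectivity = C_S/C_T = r_Sτ/(r_Tτ) = r_S/r_T = 0.171.

0.171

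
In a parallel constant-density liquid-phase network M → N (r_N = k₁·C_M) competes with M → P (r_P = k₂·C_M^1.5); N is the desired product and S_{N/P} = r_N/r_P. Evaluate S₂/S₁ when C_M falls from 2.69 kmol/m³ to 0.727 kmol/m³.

1.92

S_{N/P} = (k₁/k₂)·C_M^-0.5, so S₂/S₁ = (C_{M,2}/C_{M,1})^-0.5.
= (0.727/2.69)^(-0.5) = (0.2703)^(-0.5) = 1.92.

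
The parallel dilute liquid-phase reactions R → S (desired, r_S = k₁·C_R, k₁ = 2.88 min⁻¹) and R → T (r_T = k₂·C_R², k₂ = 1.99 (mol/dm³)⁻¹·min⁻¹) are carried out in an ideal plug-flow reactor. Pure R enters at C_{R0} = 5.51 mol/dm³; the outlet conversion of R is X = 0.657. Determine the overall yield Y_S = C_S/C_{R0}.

0.193

C_R = C_{R0}(1−X) = 1.890 mol/dm³.
Along a PFR/batch, dC_S/dC_R = −r_S/(r_S+r_T) = −k₁/(k₁+k₂·C_R).
Integrating from C_{R0} to C_R: C_S = (2.88/1.99)·ln[(2.88+1.99·5.51)/(2.88+1.99·1.89)] = 1.447·ln(13.84/6.641) = 1.063 mol/dm³.
Y_S = C_S/C_{R0} = 1.063/5.51 = 0.193.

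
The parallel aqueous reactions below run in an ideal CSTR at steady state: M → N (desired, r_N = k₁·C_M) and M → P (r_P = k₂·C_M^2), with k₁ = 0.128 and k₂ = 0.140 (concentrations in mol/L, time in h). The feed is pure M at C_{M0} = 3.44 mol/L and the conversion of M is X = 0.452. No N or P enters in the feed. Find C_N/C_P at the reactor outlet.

Exit C_M = C_{M0}(1−X) = 3.44×0.548 = 1.885 mol/L.
A CSTR operates uniformly at the exit composition, giving r_N = 0.2413 and r_P = 0.4975 (each k·C_M^n at C_M = 1.885).
Overall selectivity = C_N/C_P = r_Nτ/(r_Pτ) = r_N/r_P = 0.485.

0.485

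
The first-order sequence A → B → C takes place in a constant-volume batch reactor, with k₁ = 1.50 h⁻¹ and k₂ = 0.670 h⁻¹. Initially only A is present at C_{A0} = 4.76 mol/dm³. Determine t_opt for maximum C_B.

0.971 h

The intermediate peaks when r₁ = r₂, i.e. k₁e^(−k₁t) = k₂e^(−k₂t), giving t_opt = ln(k₂/k₁)/(k₂−k₁).
= ln(0.670/1.50)/(0.670−1.50) = ln(0.4467)/-0.8300 = -0.8059/-0.8300 = 0.971 h.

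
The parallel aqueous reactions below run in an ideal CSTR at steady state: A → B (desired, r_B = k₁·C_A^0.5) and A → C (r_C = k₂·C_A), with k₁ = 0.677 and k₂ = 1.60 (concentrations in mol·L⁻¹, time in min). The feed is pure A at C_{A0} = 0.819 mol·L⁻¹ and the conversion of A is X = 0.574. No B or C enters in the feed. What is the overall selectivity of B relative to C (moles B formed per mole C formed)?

0.716

Exit C_A = C_{A0}(1−X) = 0.819×0.426 = 0.3489 mol·L⁻¹.
In a CSTR the entire volume is at exit conditions, so r_B = 0.677×0.3489^0.5 = 0.3999 and r_C = 1.60×0.3489 = 0.5582.
Overall selectivity = C_B/C_C = r_Bτ/(r_Cτ) = r_B/r_C = 0.716.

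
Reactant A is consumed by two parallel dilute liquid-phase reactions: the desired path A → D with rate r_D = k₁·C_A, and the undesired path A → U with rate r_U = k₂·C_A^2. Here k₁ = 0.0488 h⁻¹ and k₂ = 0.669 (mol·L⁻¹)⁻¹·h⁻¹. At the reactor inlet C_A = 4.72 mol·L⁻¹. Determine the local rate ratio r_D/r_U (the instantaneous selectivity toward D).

S_{D/U} = r_D/r_U = (k₁·C_A)/(k₂·C_A^2) = (k₁/k₂)·C_A⁻¹.
= (0.0488×4.720) / (0.669×4.720^2) = 0.2303/14.90 = 0.0155.

0.0155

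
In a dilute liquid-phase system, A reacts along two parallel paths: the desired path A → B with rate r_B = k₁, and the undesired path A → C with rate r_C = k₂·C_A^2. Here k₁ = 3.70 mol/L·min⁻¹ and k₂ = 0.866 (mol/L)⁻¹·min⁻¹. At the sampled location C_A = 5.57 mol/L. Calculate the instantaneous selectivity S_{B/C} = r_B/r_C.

S_{B/C} = r_B/r_C = (k₁)/(k₂·C_A^2) = (k₁/k₂)·C_A^-2.
= (3.70) / (0.866×5.570^2) = 3.700/26.87 = 0.138.
The undesired path is higher order in A, so low C_A (CSTR or dilute feed) favours B.

0.138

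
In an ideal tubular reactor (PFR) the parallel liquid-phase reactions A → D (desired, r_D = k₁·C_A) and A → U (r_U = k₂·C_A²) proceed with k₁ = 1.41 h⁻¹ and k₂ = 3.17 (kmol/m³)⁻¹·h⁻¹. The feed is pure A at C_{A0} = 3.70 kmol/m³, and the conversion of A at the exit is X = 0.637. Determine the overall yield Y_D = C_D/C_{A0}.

C_A = C_{A0}(1−X) = 1.343 kmol/m³.
Along a PFR/batch, dC_D/dC_A = −r_D/(r_D+r_U) = −k₁/(k₁+k₂·C_A).
Integrating from C_{A0} to C_A: C_D = (1.41/3.17)·ln[(1.41+3.17·3.70)/(1.41+3.17·1.34)] = 0.4448·ln(13.14/5.668) = 0.3740 kmol/m³.
Y_D = C_D/C_{A0} = 0.3740/3.70 = 0.101.

0.101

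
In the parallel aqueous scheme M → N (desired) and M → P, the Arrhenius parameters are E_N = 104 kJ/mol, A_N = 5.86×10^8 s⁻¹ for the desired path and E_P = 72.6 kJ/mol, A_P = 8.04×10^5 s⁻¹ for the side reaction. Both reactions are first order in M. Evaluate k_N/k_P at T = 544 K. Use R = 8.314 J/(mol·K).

0.704

With equal orders, S_{N/P} = k_N/k_P = (A_N/A_P)·exp[(E_P−E_N)/(RT)].
(E_P−E_N)/(RT) = (72.6−104)×10³/(8.314×544) = -31400/4523 = -6.943.
k_N/k_P = (5.86×10^8/8.04×10^5)·exp(-6.943) = 728.9 × 9.658×10^-4 = 0.704.
Since E_N > E_P, raising the temperature improves selectivity toward N.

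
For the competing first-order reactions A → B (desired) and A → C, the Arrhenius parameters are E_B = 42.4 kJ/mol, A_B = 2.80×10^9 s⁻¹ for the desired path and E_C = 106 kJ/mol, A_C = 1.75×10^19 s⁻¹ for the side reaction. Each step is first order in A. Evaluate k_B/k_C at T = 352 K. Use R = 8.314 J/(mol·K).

0.439

Since both paths have the same order in A, the concentration cancels and S_{B/C} = k_B/k_C = (A_B/A_C)·exp[(E_C−E_B)/(RT)].
(E_C−E_B)/(RT) = (106−42.4)×10³/(8.314×352) = 63600/2927 = 21.73.
k_B/k_C = (2.80×10^9/1.75×10^19)·exp(21.73) = 1.600×10^-10 × 2.743×10^9 = 0.439.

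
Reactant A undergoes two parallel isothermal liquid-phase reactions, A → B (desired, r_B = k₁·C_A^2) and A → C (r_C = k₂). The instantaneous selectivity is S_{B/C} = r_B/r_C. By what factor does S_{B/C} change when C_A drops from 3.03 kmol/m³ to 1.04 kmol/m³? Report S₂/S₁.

0.118

S_{B/C} = (k₁/k₂)·C_A^2, so S₂/S₁ = (C_{A,2}/C_{A,1})^2.
= (1.04/3.03)^2 = (0.3432)^2 = 0.118.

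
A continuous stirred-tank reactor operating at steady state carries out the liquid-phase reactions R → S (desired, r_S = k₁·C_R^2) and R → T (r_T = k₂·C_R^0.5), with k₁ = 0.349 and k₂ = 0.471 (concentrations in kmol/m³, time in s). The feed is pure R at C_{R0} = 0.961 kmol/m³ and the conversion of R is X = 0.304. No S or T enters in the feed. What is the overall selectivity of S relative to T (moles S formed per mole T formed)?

0.405

Exit C_R = C_{R0}(1−X) = 0.961×0.696 = 0.6689 kmol/m³.
A CSTR operates uniformly at the exit composition, giving r_S = 0.1561 and r_T = 0.3852 (each k·C_R^n at C_R = 0.6689).
Overall selectivity = C_S/C_T = r_Sτ/(r_Tτ) = r_S/r_T = 0.405.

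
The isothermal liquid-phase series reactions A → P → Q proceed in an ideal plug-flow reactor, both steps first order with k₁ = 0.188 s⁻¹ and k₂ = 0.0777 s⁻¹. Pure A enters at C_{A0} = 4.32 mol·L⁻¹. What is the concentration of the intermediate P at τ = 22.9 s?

For first-order series with pure A initially, C_P(τ) = k₁C_{A0}/(k₂−k₁)·(e^(−k₁τ) − e^(−k₂τ)).
e^(−k₁τ) = e^(−0.188×22.9) = e^(−4.305) = 0.01350; e^(−k₂τ) = e^(−1.779) = 0.1688.
C_P = 0.188×4.32/(0.0777−0.188) × (0.01350−0.1688) = (-7.363)×(-0.1553) = 1.143 mol·L⁻¹.

1.14 mol·L⁻¹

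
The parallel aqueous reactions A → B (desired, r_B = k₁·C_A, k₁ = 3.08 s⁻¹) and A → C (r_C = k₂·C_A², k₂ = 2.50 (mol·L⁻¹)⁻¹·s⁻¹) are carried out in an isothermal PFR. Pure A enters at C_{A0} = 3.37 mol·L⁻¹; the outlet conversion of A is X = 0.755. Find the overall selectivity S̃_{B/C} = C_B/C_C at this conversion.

0.639

C_A = C_{A0}(1−X) = 0.8256 mol·L⁻¹.
Along a PFR/batch, dC_B/dC_A = −r_B/(r_B+r_C) = −k₁/(k₁+k₂·C_A).
Integrating from C_{A0} to C_A: C_B = (3.08/2.50)·ln[(3.08+2.50·3.37)/(3.08+2.50·0.826)] = 1.232·ln(11.51/5.144) = 0.9917 mol·L⁻¹.
C_C = (C_{A0}−C_A)−C_B = 1.553 mol·L⁻¹; S̃_{B/C} = 0.9917/1.553 = 0.639.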